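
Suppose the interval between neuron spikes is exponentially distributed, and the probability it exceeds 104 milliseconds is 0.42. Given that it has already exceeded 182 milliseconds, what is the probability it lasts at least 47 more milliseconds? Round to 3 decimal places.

0.676

From e^(−λ·104) = 0.42, λ = −ln(0.42)/104 = 0.00834135.
Memoryless: P(X > 182+47 | X > 182) = P(X > 47) = e^(−0.00834135·47) ≈ 0.676.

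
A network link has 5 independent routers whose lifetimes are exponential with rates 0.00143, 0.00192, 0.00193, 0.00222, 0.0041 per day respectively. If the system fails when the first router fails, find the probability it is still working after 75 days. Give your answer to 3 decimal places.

The time to first failure is exponential with rate Σλ = 0.00143 + 0.00192 + 0.00193 + 0.00222 + 0.0041 = 0.0116.
P(min > 75) = e^(−0.0116·75) = e^(−0.87) ≈ 0.419.

0.419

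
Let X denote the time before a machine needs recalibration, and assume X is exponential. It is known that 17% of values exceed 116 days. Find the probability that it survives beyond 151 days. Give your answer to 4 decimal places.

e^(−λ·116) = 0.17 ⇒ λ = −ln(0.17)/116 = 0.0152755.
P(X > 151) = e^(−0.0152755·151) = e^(−2.3066) ≈ 0.0996.

0.0996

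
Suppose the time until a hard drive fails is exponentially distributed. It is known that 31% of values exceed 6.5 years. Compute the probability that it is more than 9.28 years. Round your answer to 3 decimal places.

0.188

e^(−λ·6.5) = 0.31 ⇒ λ = −ln(0.31)/6.5 = 0.180182.
P(X > 9.28) = e^(−0.180182·9.28) = e^(−1.6721) ≈ 0.188.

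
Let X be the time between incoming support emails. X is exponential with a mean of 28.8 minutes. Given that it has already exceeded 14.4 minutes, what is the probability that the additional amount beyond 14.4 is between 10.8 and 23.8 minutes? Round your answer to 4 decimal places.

The rate is λ = 1/28.8 = 0.0347222 per minute.
Memoryless: the residual past 14.4 is again Exp(λ).
P(10.8 < residual < 23.8) = e^(−λ·10.8) − e^(−λ·23.8) = 0.68729 − 0.43763 ≈ 0.2497.

0.2497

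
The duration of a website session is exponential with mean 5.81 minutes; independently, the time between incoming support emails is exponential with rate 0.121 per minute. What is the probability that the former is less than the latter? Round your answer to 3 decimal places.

0.587

λ_1 = 1/5.81 = 0.172117, λ_2 = 0.121.
For independent exponentials, P(the former < the latter) = λ_1/(λ_1+λ_2) = 0.172117/0.293117 ≈ 0.587.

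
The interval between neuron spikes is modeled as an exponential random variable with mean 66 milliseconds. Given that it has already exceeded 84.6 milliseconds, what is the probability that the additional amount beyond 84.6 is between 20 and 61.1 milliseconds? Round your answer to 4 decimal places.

0.3423

The rate is λ = 1/66 = 0.0151515 per millisecond.
Memoryless: the residual past 84.6 is again Exp(λ).
P(20 < residual < 61.1) = e^(−λ·20) − e^(−λ·61.1) = 0.73858 − 0.39623 ≈ 0.3423.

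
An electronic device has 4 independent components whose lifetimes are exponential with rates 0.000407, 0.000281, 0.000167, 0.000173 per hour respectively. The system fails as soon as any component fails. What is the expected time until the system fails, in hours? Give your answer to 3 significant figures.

The time to first failure is exponential with rate Σλ = 0.000407 + 0.000281 + 0.000167 + 0.000173 = 0.001028.
E[min] = 1/Σλ = 1/0.001028 = 972.763 hours.

973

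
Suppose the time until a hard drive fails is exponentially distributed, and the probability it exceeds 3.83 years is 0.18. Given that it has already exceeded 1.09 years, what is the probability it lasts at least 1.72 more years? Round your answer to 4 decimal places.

0.4630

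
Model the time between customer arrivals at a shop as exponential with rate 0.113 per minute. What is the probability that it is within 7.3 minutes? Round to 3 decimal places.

0.562

P(X ≤ 7.3) = 1 − e^(−λ·7.3) = 1 − e^(−0.8249) ≈ 0.562.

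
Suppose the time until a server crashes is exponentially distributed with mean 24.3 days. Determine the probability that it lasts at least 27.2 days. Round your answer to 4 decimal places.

0.3265

The rate is λ = 1/24.3 = 0.0411523 per day.
P(X > 27.2) = e^(−λ·27.2) = e^(−1.1193) ≈ 0.3265.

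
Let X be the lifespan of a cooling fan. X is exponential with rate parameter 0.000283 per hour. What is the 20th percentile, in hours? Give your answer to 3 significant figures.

Set 1 − e^(−λt) = 0.2, so t = −ln(0.8)/λ = 0.22314/0.000283 ≈ 788.493 hours.

788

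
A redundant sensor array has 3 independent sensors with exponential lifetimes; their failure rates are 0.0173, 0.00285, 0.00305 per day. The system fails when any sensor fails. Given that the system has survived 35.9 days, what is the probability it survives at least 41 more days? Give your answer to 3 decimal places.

0.386

Time to first failure ~ Exp(Σλ) with Σλ = 0.0232.
By memorylessness, P(T > 35.9+41 | T > 35.9) = P(T > 41) = e^(−0.0232·41) ≈ 0.386.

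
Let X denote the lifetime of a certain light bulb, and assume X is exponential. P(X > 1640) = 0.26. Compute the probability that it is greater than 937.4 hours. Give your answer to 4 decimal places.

e^(−λ·1640) = 0.26 ⇒ λ = −ln(0.26)/1640 = 0.000821386.
P(X > 937.4) = e^(−0.000821386·937.4) = e^(−0.76997) ≈ 0.4630.

0.4630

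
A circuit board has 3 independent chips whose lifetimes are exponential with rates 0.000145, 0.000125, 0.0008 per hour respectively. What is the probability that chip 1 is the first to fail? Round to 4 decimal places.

0.1355

The time to first failure is exponential with rate Σλ = 0.000145 + 0.000125 + 0.0008 = 0.00107.
P(chip 1 first) = λ_1/Σλ = 0.000145/0.00107 ≈ 0.1355.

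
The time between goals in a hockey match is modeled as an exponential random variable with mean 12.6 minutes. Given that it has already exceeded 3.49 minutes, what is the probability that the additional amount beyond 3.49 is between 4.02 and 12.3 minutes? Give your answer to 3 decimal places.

The rate is λ = 1/12.6 = 0.0793651 per minute.
Memoryless: the residual past 3.49 is again Exp(λ).
P(4.02 < residual < 12.3) = e^(−λ·4.02) − e^(−λ·12.3) = 0.72684 − 0.37674 ≈ 0.350.

0.350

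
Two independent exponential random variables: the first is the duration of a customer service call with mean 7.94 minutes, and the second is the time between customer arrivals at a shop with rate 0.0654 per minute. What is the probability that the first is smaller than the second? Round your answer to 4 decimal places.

0.6582

λ_1 = 1/7.94 = 0.125945, λ_2 = 0.0654.
For independent exponentials, P(the first < the second) = λ_1/(λ_1+λ_2) = 0.125945/0.191345 ≈ 0.6582.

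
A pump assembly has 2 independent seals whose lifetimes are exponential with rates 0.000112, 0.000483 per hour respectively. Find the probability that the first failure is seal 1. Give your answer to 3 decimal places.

0.188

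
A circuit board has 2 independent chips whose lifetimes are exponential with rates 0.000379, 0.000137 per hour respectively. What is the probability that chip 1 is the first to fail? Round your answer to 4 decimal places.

0.7345

The time to first failure is exponential with rate Σλ = 0.000379 + 0.000137 = 0.000516.
P(chip 1 first) = λ_1/Σλ = 0.000379/0.000516 ≈ 0.7345.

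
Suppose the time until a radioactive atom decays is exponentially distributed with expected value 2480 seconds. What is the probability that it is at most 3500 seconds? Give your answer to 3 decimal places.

The rate is λ = 1/2480 = 0.000403226 per second.
P(X ≤ 3500) = 1 − e^(−λ·3500) = 1 − e^(−1.4113) ≈ 0.756.

0.756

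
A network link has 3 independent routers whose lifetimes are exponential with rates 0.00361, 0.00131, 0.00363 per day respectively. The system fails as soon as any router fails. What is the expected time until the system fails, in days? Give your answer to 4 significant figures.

The time to first failure is exponential with rate Σλ = 0.00361 + 0.00131 + 0.00363 = 0.00855.
E[min] = 1/Σλ = 1/0.00855 = 116.959 days.

117.0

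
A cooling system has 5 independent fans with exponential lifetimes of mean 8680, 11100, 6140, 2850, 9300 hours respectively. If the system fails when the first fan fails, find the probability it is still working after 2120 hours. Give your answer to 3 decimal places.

The first failure time is exponential with rate Σλ_i = 1/8680 + 1/11100 + 1/6140 + 1/2850 + 1/9300 = 0.000826568 per hour.
P(min > 2120) = e^(−0.000826568·2120) = e^(−1.7523) ≈ 0.173.

0.173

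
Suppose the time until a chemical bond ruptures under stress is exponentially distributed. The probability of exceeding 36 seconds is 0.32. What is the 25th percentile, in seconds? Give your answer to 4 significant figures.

e^(−λ·36) = 0.32 ⇒ λ = −ln(0.32)/36 = 0.031651.
25th percentile: 1 − e^(−λt) = 0.25, t = −ln(0.75)/λ = 9.08921 seconds.

9.089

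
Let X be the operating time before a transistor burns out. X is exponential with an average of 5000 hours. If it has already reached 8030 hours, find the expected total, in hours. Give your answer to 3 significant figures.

13000

The rate is λ = 1/5000 = 0.0002 per hour.
By memorylessness, E[X | X > 8030] = 8030 + 1/λ = 8030 + 5000 = 13030 hours.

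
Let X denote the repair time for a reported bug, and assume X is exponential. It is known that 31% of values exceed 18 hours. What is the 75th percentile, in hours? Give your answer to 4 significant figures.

21.31

e^(−λ·18) = 0.31 ⇒ λ = −ln(0.31)/18 = 0.0650657.
75th percentile: 1 − e^(−λt) = 0.75, t = −ln(0.25)/λ = 21.3061 hours.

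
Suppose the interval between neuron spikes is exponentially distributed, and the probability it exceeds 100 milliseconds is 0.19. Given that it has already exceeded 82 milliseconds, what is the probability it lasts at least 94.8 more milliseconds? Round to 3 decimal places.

From e^(−λ·100) = 0.19, λ = −ln(0.19)/100 = 0.0166073.
Memoryless: P(X > 82+94.8 | X > 82) = P(X > 94.8) = e^(−0.0166073·94.8) ≈ 0.207.

0.207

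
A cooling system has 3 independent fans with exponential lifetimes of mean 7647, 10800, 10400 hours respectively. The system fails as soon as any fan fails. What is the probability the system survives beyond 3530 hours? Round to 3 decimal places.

The first failure time is exponential with rate Σλ_i = 1/7647 + 1/10800 + 1/10400 = 0.000319517 per hour.
P(min > 3530) = e^(−0.000319517·3530) = e^(−1.1279) ≈ 0.324.

0.324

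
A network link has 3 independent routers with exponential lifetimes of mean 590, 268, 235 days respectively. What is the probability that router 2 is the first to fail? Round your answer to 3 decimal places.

Rates: λ_i = 1/mean_i → 0.00169492, 0.00373134, 0.00425532; Σλ = 0.00968158.
P(router 2 first) = λ_2/Σλ = 0.00373134/0.00968158 ≈ 0.385.

0.385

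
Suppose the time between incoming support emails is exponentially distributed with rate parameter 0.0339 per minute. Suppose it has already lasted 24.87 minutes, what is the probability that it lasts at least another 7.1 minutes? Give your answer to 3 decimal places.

0.786

The exponential is memoryless, so the remaining time is again Exp(λ): the condition X > 24.87 is irrelevant.
P(X > 7.1) = e^(−0.24069) ≈ 0.786.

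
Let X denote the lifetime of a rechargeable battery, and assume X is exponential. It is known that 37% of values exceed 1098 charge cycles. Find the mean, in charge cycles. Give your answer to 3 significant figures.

e^(−λ·1098) = 0.37 ⇒ λ = −ln(0.37)/1098 = 0.000905512.
Mean = 1/λ = 1104.35 charge cycles.

1100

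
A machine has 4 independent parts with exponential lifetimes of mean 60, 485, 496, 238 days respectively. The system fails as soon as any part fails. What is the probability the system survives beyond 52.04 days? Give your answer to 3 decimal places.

0.273

The first failure time is exponential with rate Σλ_i = 1/60 + 1/485 + 1/496 + 1/238 = 0.0249463 per day.
P(min > 52.04) = e^(−0.0249463·52.04) = e^(−1.2982) ≈ 0.273.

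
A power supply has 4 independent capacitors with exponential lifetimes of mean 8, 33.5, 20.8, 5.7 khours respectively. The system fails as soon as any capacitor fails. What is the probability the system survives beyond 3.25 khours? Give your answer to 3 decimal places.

The first failure time is exponential with rate Σλ_i = 1/8 + 1/33.5 + 1/20.8 + 1/5.7 = 0.378366 per khour.
P(min > 3.25) = e^(−0.378366·3.25) = e^(−1.2297) ≈ 0.292.

0.292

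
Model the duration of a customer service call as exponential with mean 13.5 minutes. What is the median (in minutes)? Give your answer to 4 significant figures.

The rate is λ = 1/13.5 = 0.0740741 per minute.
Set 1 − e^(−λt) = 0.5, so t = −ln(0.5)/λ = 0.69315/0.0740741 ≈ 9.35749 minutes.

9.357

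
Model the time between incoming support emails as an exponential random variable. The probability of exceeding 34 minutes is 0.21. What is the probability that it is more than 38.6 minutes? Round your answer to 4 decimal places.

e^(−λ·34) = 0.21 ⇒ λ = −ln(0.21)/34 = 0.0459014.
P(X > 38.6) = e^(−0.0459014·38.6) = e^(−1.7718) ≈ 0.1700.

0.1700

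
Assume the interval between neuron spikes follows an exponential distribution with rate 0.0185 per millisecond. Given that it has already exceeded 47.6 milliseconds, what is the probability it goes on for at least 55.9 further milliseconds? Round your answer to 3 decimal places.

0.356

P(X > s+t | X > s) = e^(−λ(s+t))/e^(−λs) = e^(−λt), independent of s = 47.6.
P(X > 55.9) = e^(−1.0341) ≈ 0.356.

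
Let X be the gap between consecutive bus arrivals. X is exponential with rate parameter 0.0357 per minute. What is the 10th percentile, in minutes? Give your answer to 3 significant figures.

Set 1 − e^(−λt) = 0.1, so t = −ln(0.9)/λ = 0.10536/0.0357 ≈ 2.95127 minutes.

2.95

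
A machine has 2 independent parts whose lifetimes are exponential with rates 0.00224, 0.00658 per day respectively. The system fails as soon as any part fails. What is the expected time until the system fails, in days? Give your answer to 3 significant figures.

113

The time to first failure is exponential with rate Σλ = 0.00224 + 0.00658 = 0.00882.
E[min] = 1/Σλ = 1/0.00882 = 113.379 days.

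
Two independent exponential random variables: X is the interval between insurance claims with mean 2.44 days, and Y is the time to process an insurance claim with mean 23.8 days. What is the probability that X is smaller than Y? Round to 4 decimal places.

λ_1 = 1/2.44 = 0.409836, λ_2 = 1/23.8 = 0.0420168.
For independent exponentials, P(X < Y) = λ_1/(λ_1+λ_2) = 0.409836/0.451853 ≈ 0.9070.

0.9070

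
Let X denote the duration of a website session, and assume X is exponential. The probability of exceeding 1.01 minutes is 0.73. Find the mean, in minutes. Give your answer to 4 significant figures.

e^(−λ·1.01) = 0.73 ⇒ λ = −ln(0.73)/1.01 = 0.311595.
Mean = 1/λ = 3.2093 minutes.

3.209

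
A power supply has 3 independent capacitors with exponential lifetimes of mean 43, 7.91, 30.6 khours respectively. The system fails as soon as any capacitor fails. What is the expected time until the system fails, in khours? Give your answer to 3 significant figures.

5.48

The first failure time is exponential with rate Σλ_i = 1/43 + 1/7.91 + 1/30.6 = 0.182358 per khour.
E[min] = 1/Σλ = 1/0.182358 = 5.48372 khours.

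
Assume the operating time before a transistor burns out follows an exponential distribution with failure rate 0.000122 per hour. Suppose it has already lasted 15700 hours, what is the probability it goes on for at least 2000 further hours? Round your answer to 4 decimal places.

By the memoryless property, P(X > 15700+2000 | X > 15700) = P(X > 2000).
P(X > 2000) = e^(−0.244) ≈ 0.7835.

0.7835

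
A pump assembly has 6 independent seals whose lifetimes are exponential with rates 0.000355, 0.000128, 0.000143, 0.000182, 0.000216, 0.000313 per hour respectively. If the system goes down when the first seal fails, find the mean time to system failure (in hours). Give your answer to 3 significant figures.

The time to first failure is exponential with rate Σλ = 0.000355 + 0.000128 + 0.000143 + 0.000182 + 0.000216 + 0.000313 = 0.001337.
E[min] = 1/Σλ = 1/0.001337 = 747.943 hours.

748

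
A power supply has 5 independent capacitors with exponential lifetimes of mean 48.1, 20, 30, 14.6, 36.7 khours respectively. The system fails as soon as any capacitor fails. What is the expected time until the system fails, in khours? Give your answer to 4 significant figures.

5.003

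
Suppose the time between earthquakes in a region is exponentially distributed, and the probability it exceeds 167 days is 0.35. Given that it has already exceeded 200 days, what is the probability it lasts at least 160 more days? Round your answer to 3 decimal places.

From e^(−λ·167) = 0.35, λ = −ln(0.35)/167 = 0.00628636.
Memoryless: P(X > 200+160 | X > 200) = P(X > 160) = e^(−0.00628636·160) ≈ 0.366.

0.366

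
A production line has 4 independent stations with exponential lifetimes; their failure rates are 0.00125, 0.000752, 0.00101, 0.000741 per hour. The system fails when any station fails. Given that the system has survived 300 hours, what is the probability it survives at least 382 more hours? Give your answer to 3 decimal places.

0.238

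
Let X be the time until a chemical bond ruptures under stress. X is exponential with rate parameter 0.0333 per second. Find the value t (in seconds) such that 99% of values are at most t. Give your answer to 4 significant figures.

138.3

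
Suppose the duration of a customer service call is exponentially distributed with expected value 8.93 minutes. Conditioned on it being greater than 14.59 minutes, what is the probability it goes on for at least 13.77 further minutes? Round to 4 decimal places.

The rate is λ = 1/8.93 = 0.111982 per minute.
The exponential is memoryless, so the remaining time is again Exp(λ): the condition X > 14.59 is irrelevant.
P(X > 13.77) = e^(−1.542) ≈ 0.2140.

0.2140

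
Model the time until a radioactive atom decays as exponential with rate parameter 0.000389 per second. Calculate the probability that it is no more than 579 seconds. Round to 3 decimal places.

P(X ≤ 579) = 1 − e^(−λ·579) = 1 − e^(−0.22523) ≈ 0.202.

0.202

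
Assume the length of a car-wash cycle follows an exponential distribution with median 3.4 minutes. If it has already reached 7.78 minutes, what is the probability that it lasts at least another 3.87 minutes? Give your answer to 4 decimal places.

For an exponential, median = ln(2)/λ, so λ = ln 2 / 3.4 = 0.203867 per minute.
P(X > s+t | X > s) = e^(−λ(s+t))/e^(−λs) = e^(−λt), independent of s = 7.78.
P(X > 3.87) = e^(−0.78896) ≈ 0.4543.

0.4543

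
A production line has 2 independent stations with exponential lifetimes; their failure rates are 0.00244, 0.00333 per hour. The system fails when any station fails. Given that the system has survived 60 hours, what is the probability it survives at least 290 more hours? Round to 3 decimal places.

0.188

Time to first failure ~ Exp(Σλ) with Σλ = 0.00577.
By memorylessness, P(T > 60+290 | T > 60) = P(T > 290) = e^(−0.00577·290) ≈ 0.188.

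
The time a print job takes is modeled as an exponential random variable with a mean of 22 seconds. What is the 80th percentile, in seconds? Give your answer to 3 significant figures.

35.4

The rate is λ = 1/22 = 0.0454545 per second.
Set 1 − e^(−λt) = 0.8, so t = −ln(0.2)/λ = 1.6094/0.0454545 ≈ 35.4076 seconds.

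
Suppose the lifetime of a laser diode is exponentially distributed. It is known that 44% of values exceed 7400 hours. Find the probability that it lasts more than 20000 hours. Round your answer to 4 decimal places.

0.1087

e^(−λ·7400) = 0.44 ⇒ λ = −ln(0.44)/7400 = 0.000110943.
P(X > 20000) = e^(−0.000110943·20000) = e^(−2.2189) ≈ 0.1087.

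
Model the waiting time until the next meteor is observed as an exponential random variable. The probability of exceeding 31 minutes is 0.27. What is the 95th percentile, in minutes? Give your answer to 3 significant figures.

e^(−λ·31) = 0.27 ⇒ λ = −ln(0.27)/31 = 0.0422366.
95th percentile: 1 − e^(−λt) = 0.95, t = −ln(0.05)/λ = 70.9275 minutes.

70.9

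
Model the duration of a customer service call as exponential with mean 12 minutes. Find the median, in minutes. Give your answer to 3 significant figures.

8.32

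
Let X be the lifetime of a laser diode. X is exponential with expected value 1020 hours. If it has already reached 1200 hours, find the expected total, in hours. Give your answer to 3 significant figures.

The rate is λ = 1/1020 = 0.000980392 per hour.
By memorylessness, E[X | X > 1200] = 1200 + 1/λ = 1200 + 1020 = 2220 hours.

2220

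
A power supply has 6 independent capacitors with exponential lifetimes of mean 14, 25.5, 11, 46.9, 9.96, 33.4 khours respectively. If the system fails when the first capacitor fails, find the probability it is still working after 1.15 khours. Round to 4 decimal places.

0.6662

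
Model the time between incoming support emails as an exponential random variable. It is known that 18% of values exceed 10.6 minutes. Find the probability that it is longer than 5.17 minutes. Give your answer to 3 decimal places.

0.433

e^(−λ·10.6) = 0.18 ⇒ λ = −ln(0.18)/10.6 = 0.161773.
P(X > 5.17) = e^(−0.161773·5.17) = e^(−0.83637) ≈ 0.433.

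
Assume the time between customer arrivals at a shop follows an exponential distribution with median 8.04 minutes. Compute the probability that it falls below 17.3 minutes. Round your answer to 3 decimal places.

0.775

For an exponential, median = ln(2)/λ, so λ = ln 2 / 8.04 = 0.0862123 per minute.
P(X ≤ 17.3) = 1 − e^(−λ·17.3) = 1 − e^(−1.4915) ≈ 0.775.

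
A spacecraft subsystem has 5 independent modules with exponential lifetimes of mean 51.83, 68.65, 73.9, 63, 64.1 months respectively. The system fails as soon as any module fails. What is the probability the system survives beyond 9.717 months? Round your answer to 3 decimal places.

The first failure time is exponential with rate Σλ_i = 1/51.83 + 1/68.65 + 1/73.9 + 1/63 + 1/64.1 = 0.0788659 per month.
P(min > 9.717) = e^(−0.0788659·9.717) = e^(−0.76634) ≈ 0.465.

0.465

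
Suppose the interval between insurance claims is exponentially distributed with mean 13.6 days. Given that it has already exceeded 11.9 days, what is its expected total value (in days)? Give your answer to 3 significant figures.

25.5

The rate is λ = 1/13.6 = 0.0735294 per day.
By memorylessness, E[X | X > 11.9] = 11.9 + 1/λ = 11.9 + 13.6 = 25.5 days.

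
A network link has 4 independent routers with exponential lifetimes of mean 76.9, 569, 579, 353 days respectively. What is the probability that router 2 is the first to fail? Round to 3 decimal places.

0.091

Rates: λ_i = 1/mean_i → 0.0130039, 0.00175747, 0.00172712, 0.00283286; Σλ = 0.0193213.
P(router 2 first) = λ_2/Σλ = 0.00175747/0.0193213 ≈ 0.091.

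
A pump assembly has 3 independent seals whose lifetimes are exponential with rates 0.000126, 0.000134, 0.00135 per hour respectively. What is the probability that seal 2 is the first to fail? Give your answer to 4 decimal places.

0.0832

The time to first failure is exponential with rate Σλ = 0.000126 + 0.000134 + 0.00135 = 0.00161.
P(seal 2 first) = λ_2/Σλ = 0.000134/0.00161 ≈ 0.0832.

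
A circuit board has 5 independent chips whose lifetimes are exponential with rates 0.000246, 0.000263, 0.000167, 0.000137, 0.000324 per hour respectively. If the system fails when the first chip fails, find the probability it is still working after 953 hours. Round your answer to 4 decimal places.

0.3384

The time to first failure is exponential with rate Σλ = 0.000246 + 0.000263 + 0.000167 + 0.000137 + 0.000324 = 0.001137.
P(min > 953) = e^(−0.001137·953) = e^(−1.0836) ≈ 0.3384.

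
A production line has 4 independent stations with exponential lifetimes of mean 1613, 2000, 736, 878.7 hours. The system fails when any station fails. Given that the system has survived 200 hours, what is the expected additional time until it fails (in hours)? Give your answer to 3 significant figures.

First-failure rate Σλ = 1/1613 + 1/2000 + 1/736 + 1/878.7 = 0.0036167.
By memorylessness the expected residual is 1/Σλ = 276.495 hours, regardless of the 200 already elapsed.

276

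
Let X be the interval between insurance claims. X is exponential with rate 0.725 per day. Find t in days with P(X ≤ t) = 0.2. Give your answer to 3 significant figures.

Set 1 − e^(−λt) = 0.2, so t = −ln(0.8)/λ = 0.22314/0.725 ≈ 0.307784 days.

0.308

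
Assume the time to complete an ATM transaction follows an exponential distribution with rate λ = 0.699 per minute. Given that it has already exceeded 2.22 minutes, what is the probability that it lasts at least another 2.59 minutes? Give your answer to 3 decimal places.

0.164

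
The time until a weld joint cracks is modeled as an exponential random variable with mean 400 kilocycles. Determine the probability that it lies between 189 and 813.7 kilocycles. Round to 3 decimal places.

0.493

The rate is λ = 1/400 = 0.0025 per kilocycle.
P(189 < X < 813.7) = e^(−λ·189) − e^(−λ·813.7) = 0.62344 − 0.13078 ≈ 0.493.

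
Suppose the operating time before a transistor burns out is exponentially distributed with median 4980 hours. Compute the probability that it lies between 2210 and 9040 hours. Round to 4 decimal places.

For an exponential, median = ln(2)/λ, so λ = ln 2 / 4980 = 0.000139186 per hour.
P(2210 < X < 9040) = e^(−λ·2210) − e^(−λ·9040) = 0.73521 − 0.28415 ≈ 0.4511.

0.4511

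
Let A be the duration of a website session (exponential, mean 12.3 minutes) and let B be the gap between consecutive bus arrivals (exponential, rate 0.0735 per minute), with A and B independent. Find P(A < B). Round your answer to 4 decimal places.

0.5252

λ_1 = 1/12.3 = 0.0813008, λ_2 = 0.0735.
For independent exponentials, P(A < B) = λ_1/(λ_1+λ_2) = 0.0813008/0.154801 ≈ 0.5252.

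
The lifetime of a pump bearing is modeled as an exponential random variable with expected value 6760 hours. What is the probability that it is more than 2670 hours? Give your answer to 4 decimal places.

0.6737

The rate is λ = 1/6760 = 0.000147929 per hour.
P(X > 2670) = e^(−λ·2670) = e^(−0.39497) ≈ 0.6737.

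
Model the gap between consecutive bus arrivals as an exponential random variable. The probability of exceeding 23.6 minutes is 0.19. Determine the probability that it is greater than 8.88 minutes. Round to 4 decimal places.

e^(−λ·23.6) = 0.19 ⇒ λ = −ln(0.19)/23.6 = 0.07037.
P(X > 8.88) = e^(−0.07037·8.88) = e^(−0.62489) ≈ 0.5353.

0.5353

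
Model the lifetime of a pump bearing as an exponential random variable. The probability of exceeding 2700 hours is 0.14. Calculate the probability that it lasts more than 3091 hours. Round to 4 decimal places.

0.1053

e^(−λ·2700) = 0.14 ⇒ λ = −ln(0.14)/2700 = 0.00072819.
P(X > 3091) = e^(−0.00072819·3091) = e^(−2.2508) ≈ 0.1053.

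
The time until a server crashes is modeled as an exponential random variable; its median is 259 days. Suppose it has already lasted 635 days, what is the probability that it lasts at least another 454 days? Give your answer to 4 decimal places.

For an exponential, median = ln(2)/λ, so λ = ln 2 / 259 = 0.00267624 per day.
By the memoryless property, P(X > 635+454 | X > 635) = P(X > 454).
P(X > 454) = e^(−1.215) ≈ 0.2967.

0.2967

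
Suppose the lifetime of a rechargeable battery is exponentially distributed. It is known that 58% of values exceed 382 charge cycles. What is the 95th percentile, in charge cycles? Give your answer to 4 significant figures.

e^(−λ·382) = 0.58 ⇒ λ = −ln(0.58)/382 = 0.00142599.
95th percentile: 1 − e^(−λt) = 0.95, t = −ln(0.05)/λ = 2100.81 charge cycles.

2101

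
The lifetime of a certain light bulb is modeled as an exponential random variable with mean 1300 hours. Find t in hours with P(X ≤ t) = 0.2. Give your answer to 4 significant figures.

290.1

The rate is λ = 1/1300 = 0.000769231 per hour.
Set 1 − e^(−λt) = 0.2, so t = −ln(0.8)/λ = 0.22314/0.000769231 ≈ 290.087 hours.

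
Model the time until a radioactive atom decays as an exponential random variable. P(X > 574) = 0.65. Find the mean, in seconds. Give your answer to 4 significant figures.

1332

e^(−λ·574) = 0.65 ⇒ λ = −ln(0.65)/574 = 0.000750493.
Mean = 1/λ = 1332.46 seconds.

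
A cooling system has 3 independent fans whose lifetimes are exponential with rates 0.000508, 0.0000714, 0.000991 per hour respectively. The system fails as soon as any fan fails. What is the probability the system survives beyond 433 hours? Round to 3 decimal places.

0.507

The time to first failure is exponential with rate Σλ = 0.000508 + 0.0000714 + 0.000991 = 0.0015704.
P(min > 433) = e^(−0.0015704·433) = e^(−0.67998) ≈ 0.507.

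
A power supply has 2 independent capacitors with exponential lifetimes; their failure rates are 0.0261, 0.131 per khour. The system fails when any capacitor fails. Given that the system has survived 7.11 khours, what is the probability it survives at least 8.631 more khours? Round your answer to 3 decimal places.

0.258

Time to first failure ~ Exp(Σλ) with Σλ = 0.1571.
By memorylessness, P(T > 7.11+8.631 | T > 7.11) = P(T > 8.631) = e^(−0.1571·8.631) ≈ 0.258.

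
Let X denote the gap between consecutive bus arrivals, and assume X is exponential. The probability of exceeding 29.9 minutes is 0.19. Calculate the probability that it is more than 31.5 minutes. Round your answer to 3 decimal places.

0.174

e^(−λ·29.9) = 0.19 ⇒ λ = −ln(0.19)/29.9 = 0.0555428.
P(X > 31.5) = e^(−0.0555428·31.5) = e^(−1.7496) ≈ 0.174.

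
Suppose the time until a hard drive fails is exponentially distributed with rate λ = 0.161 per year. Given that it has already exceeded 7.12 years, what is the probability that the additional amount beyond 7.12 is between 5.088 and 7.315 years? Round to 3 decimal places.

Memoryless: the residual past 7.12 is again Exp(λ).
P(5.088 < residual < 7.315) = e^(−λ·5.088) − e^(−λ·7.315) = 0.44080 − 0.30798 ≈ 0.133.

0.133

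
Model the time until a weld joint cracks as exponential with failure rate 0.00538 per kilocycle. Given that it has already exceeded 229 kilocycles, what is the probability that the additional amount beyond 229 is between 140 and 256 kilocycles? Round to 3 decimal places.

Memoryless: the residual past 229 is again Exp(λ).
P(140 < residual < 256) = e^(−λ·140) − e^(−λ·256) = 0.47086 − 0.25226 ≈ 0.219.

0.219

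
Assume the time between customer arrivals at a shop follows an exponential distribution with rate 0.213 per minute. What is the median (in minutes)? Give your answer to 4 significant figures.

Set 1 − e^(−λt) = 0.5, so t = −ln(0.5)/λ = 0.69315/0.213 ≈ 3.25421 minutes.

3.254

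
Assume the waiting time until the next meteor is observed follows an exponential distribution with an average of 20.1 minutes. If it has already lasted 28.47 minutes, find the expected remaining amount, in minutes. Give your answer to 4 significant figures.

The rate is λ = 1/20.1 = 0.0497512 per minute.
By memorylessness, the remaining amount past any threshold is again Exp(λ) with mean 1/λ = 20.1 minutes.

20.10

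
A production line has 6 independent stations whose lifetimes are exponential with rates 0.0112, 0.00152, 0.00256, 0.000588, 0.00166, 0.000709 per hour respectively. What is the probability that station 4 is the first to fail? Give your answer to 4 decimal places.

The time to first failure is exponential with rate Σλ = 0.0112 + 0.00152 + 0.00256 + 0.000588 + 0.00166 + 0.000709 = 0.018237.
P(station 4 first) = λ_4/Σλ = 0.000588/0.018237 ≈ 0.0322.

0.0322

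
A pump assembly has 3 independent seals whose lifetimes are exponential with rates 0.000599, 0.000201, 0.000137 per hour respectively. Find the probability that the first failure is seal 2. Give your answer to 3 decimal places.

The time to first failure is exponential with rate Σλ = 0.000599 + 0.000201 + 0.000137 = 0.000937.
P(seal 2 first) = λ_2/Σλ = 0.000201/0.000937 ≈ 0.215.

0.215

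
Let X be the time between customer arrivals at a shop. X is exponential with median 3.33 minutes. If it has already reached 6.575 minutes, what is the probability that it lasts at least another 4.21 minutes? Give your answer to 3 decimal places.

0.416

For an exponential, median = ln(2)/λ, so λ = ln 2 / 3.33 = 0.208152 per minute.
The exponential is memoryless, so the remaining time is again Exp(λ): the condition X > 6.575 is irrelevant.
P(X > 4.21) = e^(−0.87632) ≈ 0.416.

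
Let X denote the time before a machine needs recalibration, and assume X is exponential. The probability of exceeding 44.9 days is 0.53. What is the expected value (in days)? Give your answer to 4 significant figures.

70.72

e^(−λ·44.9) = 0.53 ⇒ λ = −ln(0.53)/44.9 = 0.0141398.
Mean = 1/λ = 70.7222 days.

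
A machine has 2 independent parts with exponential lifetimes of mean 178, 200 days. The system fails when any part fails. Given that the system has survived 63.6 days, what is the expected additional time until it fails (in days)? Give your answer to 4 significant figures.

94.18

First-failure rate Σλ = 1/178 + 1/200 = 0.010618.
By memorylessness the expected residual is 1/Σλ = 94.1799 days, regardless of the 63.6 already elapsed.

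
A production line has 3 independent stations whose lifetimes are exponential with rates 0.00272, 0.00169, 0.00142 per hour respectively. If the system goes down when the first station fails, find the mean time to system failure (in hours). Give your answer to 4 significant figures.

The time to first failure is exponential with rate Σλ = 0.00272 + 0.00169 + 0.00142 = 0.00583.
E[min] = 1/Σλ = 1/0.00583 = 171.527 hours.

171.5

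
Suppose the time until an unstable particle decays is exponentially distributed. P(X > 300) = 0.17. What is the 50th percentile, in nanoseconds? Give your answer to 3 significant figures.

117

e^(−λ·300) = 0.17 ⇒ λ = −ln(0.17)/300 = 0.00590652.
50th percentile: 1 − e^(−λt) = 0.5, t = −ln(0.5)/λ = 117.353 nanoseconds.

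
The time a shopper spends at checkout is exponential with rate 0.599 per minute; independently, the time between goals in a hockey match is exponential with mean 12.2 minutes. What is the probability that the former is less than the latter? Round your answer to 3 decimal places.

0.880

λ_1 = 0.599, λ_2 = 1/12.2 = 0.0819672.
For independent exponentials, P(the former < the latter) = λ_1/(λ_1+λ_2) = 0.599/0.680967 ≈ 0.880.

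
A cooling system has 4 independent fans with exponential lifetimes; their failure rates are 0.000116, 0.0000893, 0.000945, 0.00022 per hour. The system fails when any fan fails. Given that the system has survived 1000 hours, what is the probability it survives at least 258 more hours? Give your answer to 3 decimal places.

0.702

Time to first failure ~ Exp(Σλ) with Σλ = 0.0013703.
By memorylessness, P(T > 1000+258 | T > 1000) = P(T > 258) = e^(−0.0013703·258) ≈ 0.702.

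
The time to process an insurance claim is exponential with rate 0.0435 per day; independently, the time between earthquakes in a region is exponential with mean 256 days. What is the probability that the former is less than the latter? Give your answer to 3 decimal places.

λ_1 = 0.0435, λ_2 = 1/256 = 0.00390625.
For independent exponentials, P(the former < the latter) = λ_1/(λ_1+λ_2) = 0.0435/0.0474062 ≈ 0.918.

0.918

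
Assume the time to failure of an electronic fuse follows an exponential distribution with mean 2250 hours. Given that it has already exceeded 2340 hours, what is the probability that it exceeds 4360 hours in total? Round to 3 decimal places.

The rate is λ = 1/2250 = 0.000444444 per hour.
The exponential is memoryless, so the remaining time is again Exp(λ): the condition X > 2340 is irrelevant.
P(X > 2020) = e^(−0.89778) ≈ 0.407.

0.407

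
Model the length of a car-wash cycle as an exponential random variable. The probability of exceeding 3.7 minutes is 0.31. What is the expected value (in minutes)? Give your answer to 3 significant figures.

3.16

e^(−λ·3.7) = 0.31 ⇒ λ = −ln(0.31)/3.7 = 0.316536.
Mean = 1/λ = 3.1592 minutes.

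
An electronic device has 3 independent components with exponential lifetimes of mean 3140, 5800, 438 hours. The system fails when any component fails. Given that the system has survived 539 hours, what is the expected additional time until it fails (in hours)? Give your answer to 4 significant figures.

First-failure rate Σλ = 1/3140 + 1/5800 + 1/438 = 0.00277399.
By memorylessness the expected residual is 1/Σλ = 360.492 hours, regardless of the 539 already elapsed.

360.5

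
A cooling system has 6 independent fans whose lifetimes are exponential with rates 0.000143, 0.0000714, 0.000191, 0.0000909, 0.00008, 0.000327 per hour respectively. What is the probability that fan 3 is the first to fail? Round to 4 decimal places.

The time to first failure is exponential with rate Σλ = 0.000143 + 0.0000714 + 0.000191 + 0.0000909 + 0.00008 + 0.000327 = 0.0009033.
P(fan 3 first) = λ_3/Σλ = 0.000191/0.0009033 ≈ 0.2114.

0.2114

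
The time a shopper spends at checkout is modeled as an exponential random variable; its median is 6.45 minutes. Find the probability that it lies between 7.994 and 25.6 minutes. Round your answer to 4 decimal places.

0.3597

For an exponential, median = ln(2)/λ, so λ = ln 2 / 6.45 = 0.107465 per minute.
P(7.994 < X < 25.6) = e^(−λ·7.994) − e^(−λ·25.6) = 0.42355 − 0.06386 ≈ 0.3597.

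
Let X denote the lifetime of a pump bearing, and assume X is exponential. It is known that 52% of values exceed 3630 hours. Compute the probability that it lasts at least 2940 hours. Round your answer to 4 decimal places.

0.5888

e^(−λ·3630) = 0.52 ⇒ λ = −ln(0.52)/3630 = 0.000180145.
P(X > 2940) = e^(−0.000180145·2940) = e^(−0.52963) ≈ 0.5888.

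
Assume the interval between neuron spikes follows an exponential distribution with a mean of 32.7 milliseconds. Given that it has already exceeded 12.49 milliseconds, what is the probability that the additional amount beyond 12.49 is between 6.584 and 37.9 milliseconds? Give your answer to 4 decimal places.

0.5038

The rate is λ = 1/32.7 = 0.030581 per millisecond.
Memoryless: the residual past 12.49 is again Exp(λ).
P(6.584 < residual < 37.9) = e^(−λ·6.584) − e^(−λ·37.9) = 0.81763 − 0.31379 ≈ 0.5038.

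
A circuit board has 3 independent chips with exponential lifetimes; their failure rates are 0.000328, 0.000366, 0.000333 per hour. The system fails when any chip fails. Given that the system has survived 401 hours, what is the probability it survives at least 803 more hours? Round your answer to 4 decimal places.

Time to first failure ~ Exp(Σλ) with Σλ = 0.001027.
By memorylessness, P(T > 401+803 | T > 401) = P(T > 803) = e^(−0.001027·803) ≈ 0.4384.

0.4384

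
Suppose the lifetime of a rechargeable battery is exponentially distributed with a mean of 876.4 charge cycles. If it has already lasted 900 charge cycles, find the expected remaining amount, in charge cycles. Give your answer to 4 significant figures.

The rate is λ = 1/876.4 = 0.00114103 per charge cycle.
By memorylessness, the remaining amount past any threshold is again Exp(λ) with mean 1/λ = 876.4 charge cycles.

876.4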